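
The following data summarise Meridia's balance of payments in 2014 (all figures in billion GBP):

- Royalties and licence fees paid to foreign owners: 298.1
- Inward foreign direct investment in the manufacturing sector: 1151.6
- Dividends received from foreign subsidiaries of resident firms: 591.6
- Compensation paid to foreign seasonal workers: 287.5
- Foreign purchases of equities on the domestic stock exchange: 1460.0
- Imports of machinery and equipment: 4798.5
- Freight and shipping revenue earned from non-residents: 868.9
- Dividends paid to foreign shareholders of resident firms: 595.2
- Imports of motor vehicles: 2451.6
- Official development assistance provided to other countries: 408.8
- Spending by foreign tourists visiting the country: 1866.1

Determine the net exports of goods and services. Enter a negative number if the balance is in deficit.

-4813.2

Goods: -4798.5 - 2451.6 = -7250.1
Services: 868.9 + 1866.1 - 298.1 = 2436.9
Trade balance = -7250.1 + 2436.9 = -4813.2
(Excluded from the trade balance — financial account: inward foreign direct investment in the manufacturing sector 1151.6, foreign purchases of equities on the domestic stock exchange 1460.0; primary income: dividends received from foreign subsidiaries of resident firms 591.6, compensation paid to foreign seasonal workers 287.5, dividends paid to foreign shareholders of resident firms 595.2; secondary income: official development assistance provided to other countries 408.8.)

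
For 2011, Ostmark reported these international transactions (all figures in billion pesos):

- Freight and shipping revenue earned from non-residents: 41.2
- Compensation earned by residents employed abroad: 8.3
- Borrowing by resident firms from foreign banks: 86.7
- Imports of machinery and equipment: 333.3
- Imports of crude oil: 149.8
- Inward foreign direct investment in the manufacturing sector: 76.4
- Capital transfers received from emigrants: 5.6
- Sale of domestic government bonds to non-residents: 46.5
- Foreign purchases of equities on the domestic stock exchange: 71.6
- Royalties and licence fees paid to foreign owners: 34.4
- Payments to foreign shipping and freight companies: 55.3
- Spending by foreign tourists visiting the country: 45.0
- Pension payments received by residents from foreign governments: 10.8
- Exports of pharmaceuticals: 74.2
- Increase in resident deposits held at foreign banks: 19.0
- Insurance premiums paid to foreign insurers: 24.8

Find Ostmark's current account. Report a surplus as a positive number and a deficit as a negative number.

Goods: -149.8 - 333.3 + 74.2 = -408.9
Services: -24.8 + 41.2 - 55.3 - 34.4 + 45.0 = -28.3
Primary income: 8.3
Secondary income: 10.8
Current account = (-408.9) + (-28.3) + 8.3 + 10.8 = -418.1
(Excluded from the current account — financial account: borrowing by resident firms from foreign banks 86.7, inward foreign direct investment in the manufacturing sector 76.4, sale of domestic government bonds to non-residents 46.5, foreign purchases of equities on the domestic stock exchange 71.6, increase in resident deposits held at foreign banks 19.0; capital account: capital transfers received from emigrants 5.6.)

-418.1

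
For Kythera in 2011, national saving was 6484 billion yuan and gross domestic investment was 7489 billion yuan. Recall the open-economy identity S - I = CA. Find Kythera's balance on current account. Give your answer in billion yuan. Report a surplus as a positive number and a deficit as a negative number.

S - I = CA (net lending to the rest of the world).
CA = S - I = 6484 - 7489 = -1005

-1005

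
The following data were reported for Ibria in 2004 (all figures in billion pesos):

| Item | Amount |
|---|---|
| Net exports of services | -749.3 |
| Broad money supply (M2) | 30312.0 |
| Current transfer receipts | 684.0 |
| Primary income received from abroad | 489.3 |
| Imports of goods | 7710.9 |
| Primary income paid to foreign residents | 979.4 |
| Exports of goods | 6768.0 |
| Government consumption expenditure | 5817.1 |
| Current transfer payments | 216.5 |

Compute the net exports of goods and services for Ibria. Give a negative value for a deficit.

Goods balance = 6768.0 - 7710.9 = -942.9
Services balance = -749.3
Trade balance (goods + services) = -942.9 + (-749.3) = -1692.2

-1692.2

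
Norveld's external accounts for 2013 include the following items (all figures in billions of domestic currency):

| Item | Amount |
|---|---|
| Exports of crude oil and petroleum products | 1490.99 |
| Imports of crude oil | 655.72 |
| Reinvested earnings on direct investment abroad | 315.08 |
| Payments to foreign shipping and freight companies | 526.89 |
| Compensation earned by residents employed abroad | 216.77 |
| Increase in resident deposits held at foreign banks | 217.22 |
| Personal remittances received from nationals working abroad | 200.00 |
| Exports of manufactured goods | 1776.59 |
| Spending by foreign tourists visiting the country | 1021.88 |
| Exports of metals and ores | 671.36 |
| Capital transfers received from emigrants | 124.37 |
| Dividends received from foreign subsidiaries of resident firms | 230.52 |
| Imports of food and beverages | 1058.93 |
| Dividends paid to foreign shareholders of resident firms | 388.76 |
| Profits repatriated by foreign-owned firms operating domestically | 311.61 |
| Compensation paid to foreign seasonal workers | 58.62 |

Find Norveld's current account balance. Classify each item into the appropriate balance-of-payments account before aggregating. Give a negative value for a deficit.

Goods: 1776.59 + 1490.99 - 1058.93 + 671.36 - 655.72 = 2224.29
Services: -526.89 + 1021.88 = 494.99
Primary income: 230.52 + 315.08 - 311.61 - 388.76 + 216.77 - 58.62 = 3.38
Secondary income: 200.00
Current account = 2224.29 + 494.99 + 3.38 + 200.00 = 2922.66
(Excluded from the current account — financial account: increase in resident deposits held at foreign banks 217.22; capital account: capital transfers received from emigrants 124.37.)

2922.66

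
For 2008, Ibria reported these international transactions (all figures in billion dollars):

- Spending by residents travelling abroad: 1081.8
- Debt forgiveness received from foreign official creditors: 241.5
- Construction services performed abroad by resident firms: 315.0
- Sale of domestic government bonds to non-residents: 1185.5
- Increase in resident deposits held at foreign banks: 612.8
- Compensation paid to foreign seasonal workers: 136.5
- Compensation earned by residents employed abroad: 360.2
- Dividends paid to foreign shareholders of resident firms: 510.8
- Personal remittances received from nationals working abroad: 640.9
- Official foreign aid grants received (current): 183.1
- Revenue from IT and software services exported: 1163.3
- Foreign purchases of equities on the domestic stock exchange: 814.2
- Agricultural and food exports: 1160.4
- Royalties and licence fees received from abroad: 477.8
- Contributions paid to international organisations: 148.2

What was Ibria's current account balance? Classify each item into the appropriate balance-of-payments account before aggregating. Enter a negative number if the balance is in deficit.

2423.4

Goods: 1160.4
Services: 477.8 - 1081.8 + 1163.3 + 315.0 = 874.3
Primary income: -136.5 - 510.8 + 360.2 = -287.1
Secondary income: 640.9 + 183.1 - 148.2 = 675.8
Current account = 1160.4 + 874.3 + (-287.1) + 675.8 = 2423.4
(Excluded from the current account — capital account: debt forgiveness received from foreign official creditors 241.5; financial account: sale of domestic government bonds to non-residents 1185.5, increase in resident deposits held at foreign banks 612.8, foreign purchases of equities on the domestic stock exchange 814.2.)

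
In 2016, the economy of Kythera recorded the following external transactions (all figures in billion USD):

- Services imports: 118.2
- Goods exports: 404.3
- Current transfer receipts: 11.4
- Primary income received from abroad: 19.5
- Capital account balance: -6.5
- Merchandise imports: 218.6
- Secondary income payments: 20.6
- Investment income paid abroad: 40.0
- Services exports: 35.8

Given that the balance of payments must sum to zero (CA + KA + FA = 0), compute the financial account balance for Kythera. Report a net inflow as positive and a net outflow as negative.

-67.1

Goods balance = 404.3 - 218.6 = 185.7
Services balance = 35.8 - 118.2 = -82.4
Trade balance (goods + services) = 185.7 + (-82.4) = 103.3
Net primary income = 19.5 - 40.0 = -20.5
Net secondary income = 11.4 - 20.6 = -9.2
Current account = 103.3 + (-20.5) + (-9.2) = 73.6
Financial account = -(73.6 + (-6.5)) = -67.1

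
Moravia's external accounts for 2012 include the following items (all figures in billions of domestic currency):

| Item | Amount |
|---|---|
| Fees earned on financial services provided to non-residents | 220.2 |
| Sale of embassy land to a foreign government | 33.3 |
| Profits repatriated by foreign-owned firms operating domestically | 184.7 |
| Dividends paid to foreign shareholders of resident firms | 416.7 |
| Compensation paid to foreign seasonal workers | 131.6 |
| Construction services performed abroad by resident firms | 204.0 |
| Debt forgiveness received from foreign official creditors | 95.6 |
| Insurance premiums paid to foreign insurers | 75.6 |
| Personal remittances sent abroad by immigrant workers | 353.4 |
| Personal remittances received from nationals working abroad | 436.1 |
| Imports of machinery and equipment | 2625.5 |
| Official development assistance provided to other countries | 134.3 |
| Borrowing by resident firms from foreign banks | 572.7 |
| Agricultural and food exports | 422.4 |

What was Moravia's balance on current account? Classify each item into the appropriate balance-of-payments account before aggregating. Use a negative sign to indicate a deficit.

-2639.1

Goods: 422.4 - 2625.5 = -2203.1
Services: 204.0 + 220.2 - 75.6 = 348.6
Primary income: -184.7 - 416.7 - 131.6 = -733.0
Secondary income: -353.4 - 134.3 + 436.1 = -51.6
Current account = (-2203.1) + 348.6 + (-733.0) + (-51.6) = -2639.1
(Excluded from the current account — capital account: sale of embassy land to a foreign government 33.3, debt forgiveness received from foreign official creditors 95.6; financial account: borrowing by resident firms from foreign banks 572.7.)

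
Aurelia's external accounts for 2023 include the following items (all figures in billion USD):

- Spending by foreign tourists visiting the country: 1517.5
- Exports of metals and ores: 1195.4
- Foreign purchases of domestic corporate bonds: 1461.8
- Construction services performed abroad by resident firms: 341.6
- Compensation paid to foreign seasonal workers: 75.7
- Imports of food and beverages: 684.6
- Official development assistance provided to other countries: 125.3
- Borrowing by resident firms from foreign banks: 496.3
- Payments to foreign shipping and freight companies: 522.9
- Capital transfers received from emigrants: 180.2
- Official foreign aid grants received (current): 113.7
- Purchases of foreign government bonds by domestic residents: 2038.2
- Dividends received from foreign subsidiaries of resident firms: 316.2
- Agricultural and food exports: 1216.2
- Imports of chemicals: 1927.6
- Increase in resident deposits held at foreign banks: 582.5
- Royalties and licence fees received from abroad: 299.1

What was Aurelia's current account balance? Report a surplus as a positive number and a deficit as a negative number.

Goods: -1927.6 + 1216.2 + 1195.4 - 684.6 = -200.6
Services: 1517.5 + 341.6 - 522.9 + 299.1 = 1635.3
Primary income: 316.2 - 75.7 = 240.5
Secondary income: 113.7 - 125.3 = -11.6
Current account = (-200.6) + 1635.3 + 240.5 + (-11.6) = 1663.6
(Excluded from the current account — financial account: foreign purchases of domestic corporate bonds 1461.8, borrowing by resident firms from foreign banks 496.3, purchases of foreign government bonds by domestic residents 2038.2, increase in resident deposits held at foreign banks 582.5; capital account: capital transfers received from emigrants 180.2.)

1663.6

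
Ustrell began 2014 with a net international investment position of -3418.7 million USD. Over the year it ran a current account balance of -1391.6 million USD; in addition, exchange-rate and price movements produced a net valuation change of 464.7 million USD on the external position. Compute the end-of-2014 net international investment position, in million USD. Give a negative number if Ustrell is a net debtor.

Change in NIIP = current account + net valuation change = -1391.6 + 464.7 = -926.9
End-of-year NIIP = -3418.7 + (-926.9) = -4345.6

-4345.6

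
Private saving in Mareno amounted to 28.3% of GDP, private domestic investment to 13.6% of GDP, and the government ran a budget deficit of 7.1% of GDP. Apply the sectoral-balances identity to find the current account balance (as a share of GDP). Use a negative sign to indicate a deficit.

7.6

By the sectoral-balances identity, CA = (S_private - I) + (T - G).
Private balance = 28.3 - 13.6 = 14.7
Government balance (T - G) = -7.1
CA = 14.7 + (-7.1) = 7.6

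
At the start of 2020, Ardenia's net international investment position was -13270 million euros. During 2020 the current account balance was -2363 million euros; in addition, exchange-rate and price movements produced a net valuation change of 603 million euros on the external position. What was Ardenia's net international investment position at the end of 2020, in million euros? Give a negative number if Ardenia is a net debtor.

Change in NIIP = current account + net valuation change = -2363 + 603 = -1760
End-of-year NIIP = -13270 + (-1760) = -15030

-15030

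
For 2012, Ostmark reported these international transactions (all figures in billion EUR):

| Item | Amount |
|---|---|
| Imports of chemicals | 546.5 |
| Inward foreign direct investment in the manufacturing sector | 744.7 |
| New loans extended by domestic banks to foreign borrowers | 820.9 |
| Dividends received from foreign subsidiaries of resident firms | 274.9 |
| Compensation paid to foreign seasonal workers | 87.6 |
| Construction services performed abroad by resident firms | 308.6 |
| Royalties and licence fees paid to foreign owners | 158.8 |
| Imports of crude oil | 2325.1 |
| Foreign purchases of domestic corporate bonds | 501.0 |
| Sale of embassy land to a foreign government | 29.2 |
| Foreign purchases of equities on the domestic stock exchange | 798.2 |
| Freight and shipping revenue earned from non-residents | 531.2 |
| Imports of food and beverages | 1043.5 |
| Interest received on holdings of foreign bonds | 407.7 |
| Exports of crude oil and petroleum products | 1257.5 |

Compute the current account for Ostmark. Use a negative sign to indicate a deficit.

Goods: -2325.1 + 1257.5 - 1043.5 - 546.5 = -2657.6
Services: 308.6 + 531.2 - 158.8 = 681.0
Primary income: 274.9 + 407.7 - 87.6 = 595.0
Current account = (-2657.6) + 681.0 + 595.0 = -1381.6
(Excluded from the current account — financial account: inward foreign direct investment in the manufacturing sector 744.7, new loans extended by domestic banks to foreign borrowers 820.9, foreign purchases of domestic corporate bonds 501.0, foreign purchases of equities on the domestic stock exchange 798.2; capital account: sale of embassy land to a foreign government 29.2.)

-1381.6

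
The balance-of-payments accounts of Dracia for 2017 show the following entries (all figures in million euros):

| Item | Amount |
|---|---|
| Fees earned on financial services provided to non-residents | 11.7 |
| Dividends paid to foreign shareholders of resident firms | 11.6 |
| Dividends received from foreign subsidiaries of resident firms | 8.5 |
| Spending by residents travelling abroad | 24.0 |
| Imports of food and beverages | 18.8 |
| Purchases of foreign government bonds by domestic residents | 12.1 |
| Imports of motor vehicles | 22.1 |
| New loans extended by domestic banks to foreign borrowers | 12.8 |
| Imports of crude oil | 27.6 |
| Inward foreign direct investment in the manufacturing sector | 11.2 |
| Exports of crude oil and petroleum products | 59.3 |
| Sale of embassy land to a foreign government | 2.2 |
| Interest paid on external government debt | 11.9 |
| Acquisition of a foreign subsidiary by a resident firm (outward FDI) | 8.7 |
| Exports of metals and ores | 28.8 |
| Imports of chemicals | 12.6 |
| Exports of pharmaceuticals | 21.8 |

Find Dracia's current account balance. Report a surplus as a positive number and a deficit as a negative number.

1.5

Goods: -22.1 + 28.8 + 59.3 - 27.6 + 21.8 - 18.8 - 12.6 = 28.8
Services: -24.0 + 11.7 = -12.3
Primary income: -11.6 - 11.9 + 8.5 = -15.0
Current account = 28.8 + (-12.3) + (-15.0) = 1.5
(Excluded from the current account — financial account: purchases of foreign government bonds by domestic residents 12.1, new loans extended by domestic banks to foreign borrowers 12.8, inward foreign direct investment in the manufacturing sector 11.2, acquisition of a foreign subsidiary by a resident firm (outward FDI) 8.7; capital account: sale of embassy land to a foreign government 2.2.)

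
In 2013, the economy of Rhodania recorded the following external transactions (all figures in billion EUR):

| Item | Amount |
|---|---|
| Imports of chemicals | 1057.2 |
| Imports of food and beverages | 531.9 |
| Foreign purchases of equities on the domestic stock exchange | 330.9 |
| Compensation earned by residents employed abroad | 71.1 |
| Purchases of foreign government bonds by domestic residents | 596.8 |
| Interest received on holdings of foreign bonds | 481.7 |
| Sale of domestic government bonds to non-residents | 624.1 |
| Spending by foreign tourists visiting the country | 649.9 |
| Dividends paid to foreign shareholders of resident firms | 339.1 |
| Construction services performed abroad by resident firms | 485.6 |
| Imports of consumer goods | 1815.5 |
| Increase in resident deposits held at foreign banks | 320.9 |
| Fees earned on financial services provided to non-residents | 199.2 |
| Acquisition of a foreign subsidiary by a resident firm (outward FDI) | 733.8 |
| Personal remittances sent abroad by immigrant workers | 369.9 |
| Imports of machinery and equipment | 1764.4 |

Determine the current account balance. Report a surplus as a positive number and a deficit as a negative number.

-3990.5

Goods: -1057.2 - 531.9 - 1815.5 - 1764.4 = -5169.0
Services: 485.6 + 199.2 + 649.9 = 1334.7
Primary income: -339.1 + 71.1 + 481.7 = 213.7
Secondary income: -369.9
Current account = (-5169.0) + 1334.7 + 213.7 + (-369.9) = -3990.5
(Excluded from the current account — financial account: foreign purchases of equities on the domestic stock exchange 330.9, purchases of foreign government bonds by domestic residents 596.8, sale of domestic government bonds to non-residents 624.1, increase in resident deposits held at foreign banks 320.9, acquisition of a foreign subsidiary by a resident firm (outward FDI) 733.8.)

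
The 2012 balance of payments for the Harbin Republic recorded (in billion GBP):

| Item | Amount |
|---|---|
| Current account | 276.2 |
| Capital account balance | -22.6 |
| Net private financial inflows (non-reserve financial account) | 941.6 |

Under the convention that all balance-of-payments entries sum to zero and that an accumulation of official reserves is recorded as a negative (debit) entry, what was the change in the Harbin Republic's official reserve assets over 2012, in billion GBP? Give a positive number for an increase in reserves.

1195.2

Official reserve transactions balance = -(276.2 + (-22.6) + 941.6) = -1195.2
An accumulation of reserves is recorded as a debit (negative entry), so the change in the stock of reserves is the negative of that balance.
Change in official reserves = -(-1195.2) = 1195.2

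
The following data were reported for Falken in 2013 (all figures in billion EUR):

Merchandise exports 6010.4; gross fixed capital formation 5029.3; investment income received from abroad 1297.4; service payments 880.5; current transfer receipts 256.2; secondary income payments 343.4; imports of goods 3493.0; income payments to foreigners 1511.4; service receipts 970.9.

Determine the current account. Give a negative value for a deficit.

Goods balance = 6010.4 - 3493.0 = 2517.4
Services balance = 970.9 - 880.5 = 90.4
Trade balance (goods + services) = 2517.4 + 90.4 = 2607.8
Net primary income = 1297.4 - 1511.4 = -214.0
Net secondary income = 256.2 - 343.4 = -87.2
Current account = 2607.8 + (-214.0) + (-87.2) = 2306.6

2306.6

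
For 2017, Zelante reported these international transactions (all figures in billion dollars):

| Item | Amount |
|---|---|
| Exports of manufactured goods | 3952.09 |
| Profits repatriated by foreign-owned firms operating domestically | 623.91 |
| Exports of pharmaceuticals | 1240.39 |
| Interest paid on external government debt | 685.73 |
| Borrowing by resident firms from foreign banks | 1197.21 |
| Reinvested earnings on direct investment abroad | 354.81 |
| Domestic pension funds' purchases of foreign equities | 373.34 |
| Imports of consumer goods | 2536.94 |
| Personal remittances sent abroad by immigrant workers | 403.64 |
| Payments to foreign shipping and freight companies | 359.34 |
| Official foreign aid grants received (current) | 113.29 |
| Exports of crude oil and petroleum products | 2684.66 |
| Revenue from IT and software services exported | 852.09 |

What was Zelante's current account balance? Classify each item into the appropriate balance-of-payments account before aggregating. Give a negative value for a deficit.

4587.77

Goods: -2536.94 + 3952.09 + 1240.39 + 2684.66 = 5340.20
Services: -359.34 + 852.09 = 492.75
Primary income: -623.91 - 685.73 + 354.81 = -954.83
Secondary income: -403.64 + 113.29 = -290.35
Current account = 5340.20 + 492.75 + (-954.83) + (-290.35) = 4587.77
(Excluded from the current account — financial account: borrowing by resident firms from foreign banks 1197.21, domestic pension funds' purchases of foreign equities 373.34.)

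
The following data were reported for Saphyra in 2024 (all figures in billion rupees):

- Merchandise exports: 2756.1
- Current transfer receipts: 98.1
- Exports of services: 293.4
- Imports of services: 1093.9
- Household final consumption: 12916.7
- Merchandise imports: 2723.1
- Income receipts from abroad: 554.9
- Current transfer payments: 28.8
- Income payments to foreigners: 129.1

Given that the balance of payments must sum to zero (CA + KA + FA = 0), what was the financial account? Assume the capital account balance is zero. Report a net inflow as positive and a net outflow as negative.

272.4

Goods balance = 2756.1 - 2723.1 = 33.0
Services balance = 293.4 - 1093.9 = -800.5
Trade balance (goods + services) = 33.0 + (-800.5) = -767.5
Net primary income = 554.9 - 129.1 = 425.8
Net secondary income = 98.1 - 28.8 = 69.3
Current account = -767.5 + 425.8 + 69.3 = -272.4
Financial account = -(-272.4) = 272.4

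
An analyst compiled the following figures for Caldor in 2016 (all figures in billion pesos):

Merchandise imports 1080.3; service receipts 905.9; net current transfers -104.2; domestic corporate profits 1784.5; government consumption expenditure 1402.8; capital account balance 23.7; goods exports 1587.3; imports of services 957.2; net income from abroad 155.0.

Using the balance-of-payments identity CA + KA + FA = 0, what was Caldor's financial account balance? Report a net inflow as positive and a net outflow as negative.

-530.2

Goods balance = 1587.3 - 1080.3 = 507.0
Services balance = 905.9 - 957.2 = -51.3
Trade balance (goods + services) = 507.0 + (-51.3) = 455.7
Net primary income = 155.0
Net secondary income = -104.2
Current account = 455.7 + 155.0 + (-104.2) = 506.5
Financial account = -(506.5 + 23.7) = -530.2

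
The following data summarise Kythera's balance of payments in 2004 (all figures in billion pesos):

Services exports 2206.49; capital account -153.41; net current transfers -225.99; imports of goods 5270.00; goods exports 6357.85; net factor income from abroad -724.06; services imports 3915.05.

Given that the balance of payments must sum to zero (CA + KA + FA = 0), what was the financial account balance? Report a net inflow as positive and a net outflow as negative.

1724.17

Goods balance = 6357.85 - 5270.00 = 1087.85
Services balance = 2206.49 - 3915.05 = -1708.56
Trade balance (goods + services) = 1087.85 + (-1708.56) = -620.71
Net primary income = -724.06
Net secondary income = -225.99
Current account = -620.71 + (-724.06) + (-225.99) = -1570.76
Financial account = -(-1570.76 + (-153.41)) = 1724.17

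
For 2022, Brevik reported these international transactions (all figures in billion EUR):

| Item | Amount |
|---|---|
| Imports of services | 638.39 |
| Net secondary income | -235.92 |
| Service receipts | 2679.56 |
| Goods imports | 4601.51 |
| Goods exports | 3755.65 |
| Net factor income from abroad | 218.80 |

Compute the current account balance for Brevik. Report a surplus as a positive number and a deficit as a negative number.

1178.19

Goods balance = 3755.65 - 4601.51 = -845.86
Services balance = 2679.56 - 638.39 = 2041.17
Trade balance (goods + services) = -845.86 + 2041.17 = 1195.31
Net primary income = 218.80
Net secondary income = -235.92
Current account = 1195.31 + 218.80 + (-235.92) = 1178.19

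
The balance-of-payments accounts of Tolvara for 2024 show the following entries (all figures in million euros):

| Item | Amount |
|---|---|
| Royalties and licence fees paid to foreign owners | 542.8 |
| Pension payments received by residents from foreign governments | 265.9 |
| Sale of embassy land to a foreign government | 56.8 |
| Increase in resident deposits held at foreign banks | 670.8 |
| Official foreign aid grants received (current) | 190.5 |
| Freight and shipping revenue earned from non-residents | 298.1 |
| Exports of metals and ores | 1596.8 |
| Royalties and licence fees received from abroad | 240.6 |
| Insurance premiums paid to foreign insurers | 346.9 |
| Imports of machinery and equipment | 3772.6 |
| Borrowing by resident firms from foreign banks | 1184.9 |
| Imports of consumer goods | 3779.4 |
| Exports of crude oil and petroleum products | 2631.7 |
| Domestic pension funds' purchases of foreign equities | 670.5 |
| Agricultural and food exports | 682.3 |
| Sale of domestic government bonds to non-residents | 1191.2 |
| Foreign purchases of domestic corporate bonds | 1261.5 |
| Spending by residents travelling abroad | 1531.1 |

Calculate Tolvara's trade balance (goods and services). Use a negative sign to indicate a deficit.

Goods: 682.3 + 2631.7 + 1596.8 - 3779.4 - 3772.6 = -2641.2
Services: -542.8 + 240.6 - 1531.1 + 298.1 - 346.9 = -1882.1
Trade balance = -2641.2 + (-1882.1) = -4523.3
(Excluded from the trade balance — secondary income: pension payments received by residents from foreign governments 265.9, official foreign aid grants received (current) 190.5; capital account: sale of embassy land to a foreign government 56.8; financial account: increase in resident deposits held at foreign banks 670.8, borrowing by resident firms from foreign banks 1184.9, domestic pension funds' purchases of foreign equities 670.5, sale of domestic government bonds to non-residents 1191.2, foreign purchases of domestic corporate bonds 1261.5.)

-4523.3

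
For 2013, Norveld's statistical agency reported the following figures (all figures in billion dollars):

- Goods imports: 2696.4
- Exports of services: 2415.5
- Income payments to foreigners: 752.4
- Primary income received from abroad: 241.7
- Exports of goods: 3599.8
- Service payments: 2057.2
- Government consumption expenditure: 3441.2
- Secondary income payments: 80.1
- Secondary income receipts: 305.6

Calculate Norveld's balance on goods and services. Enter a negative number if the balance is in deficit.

1261.7

Goods balance = 3599.8 - 2696.4 = 903.4
Services balance = 2415.5 - 2057.2 = 358.3
Trade balance (goods + services) = 903.4 + 358.3 = 1261.7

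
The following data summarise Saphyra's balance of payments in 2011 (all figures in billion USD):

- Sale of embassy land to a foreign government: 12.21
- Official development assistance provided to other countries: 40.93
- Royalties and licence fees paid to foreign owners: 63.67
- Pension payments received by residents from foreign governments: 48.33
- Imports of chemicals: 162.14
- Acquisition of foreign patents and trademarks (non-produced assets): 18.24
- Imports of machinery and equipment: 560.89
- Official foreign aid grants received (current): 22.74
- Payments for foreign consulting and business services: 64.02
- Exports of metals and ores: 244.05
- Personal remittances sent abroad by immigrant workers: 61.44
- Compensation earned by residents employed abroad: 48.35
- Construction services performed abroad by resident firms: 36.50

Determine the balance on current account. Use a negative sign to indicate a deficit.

-553.12

Goods: 244.05 - 162.14 - 560.89 = -478.98
Services: -63.67 + 36.50 - 64.02 = -91.19
Primary income: 48.35
Secondary income: 48.33 - 61.44 - 40.93 + 22.74 = -31.30
Current account = (-478.98) + (-91.19) + 48.35 + (-31.30) = -553.12
(Excluded from the current account — capital account: sale of embassy land to a foreign government 12.21, acquisition of foreign patents and trademarks (non-produced assets) 18.24.)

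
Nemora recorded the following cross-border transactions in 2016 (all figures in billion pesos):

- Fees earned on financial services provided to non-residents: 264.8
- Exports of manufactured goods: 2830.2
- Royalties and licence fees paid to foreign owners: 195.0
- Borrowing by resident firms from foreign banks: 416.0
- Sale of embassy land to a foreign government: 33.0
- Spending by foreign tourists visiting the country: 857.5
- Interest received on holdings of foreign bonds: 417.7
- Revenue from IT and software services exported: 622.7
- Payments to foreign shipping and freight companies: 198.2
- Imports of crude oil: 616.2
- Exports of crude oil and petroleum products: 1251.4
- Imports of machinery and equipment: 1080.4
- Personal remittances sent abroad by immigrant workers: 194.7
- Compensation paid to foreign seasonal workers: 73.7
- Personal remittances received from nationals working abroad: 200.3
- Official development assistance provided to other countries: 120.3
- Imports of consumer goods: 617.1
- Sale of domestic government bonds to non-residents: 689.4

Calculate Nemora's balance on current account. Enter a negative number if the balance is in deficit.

3349.0

Goods: -1080.4 + 1251.4 - 616.2 + 2830.2 - 617.1 = 1767.9
Services: 857.5 - 198.2 - 195.0 + 622.7 + 264.8 = 1351.8
Primary income: -73.7 + 417.7 = 344.0
Secondary income: -120.3 - 194.7 + 200.3 = -114.7
Current account = 1767.9 + 1351.8 + 344.0 + (-114.7) = 3349.0
(Excluded from the current account — financial account: borrowing by resident firms from foreign banks 416.0, sale of domestic government bonds to non-residents 689.4; capital account: sale of embassy land to a foreign government 33.0.)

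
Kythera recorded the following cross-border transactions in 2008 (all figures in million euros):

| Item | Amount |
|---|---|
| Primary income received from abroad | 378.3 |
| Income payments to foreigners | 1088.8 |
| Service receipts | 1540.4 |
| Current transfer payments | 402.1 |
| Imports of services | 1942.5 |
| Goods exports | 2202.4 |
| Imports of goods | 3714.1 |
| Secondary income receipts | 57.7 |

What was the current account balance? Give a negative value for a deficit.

-2968.7

Goods balance = 2202.4 - 3714.1 = -1511.7
Services balance = 1540.4 - 1942.5 = -402.1
Trade balance (goods + services) = -1511.7 + (-402.1) = -1913.8
Net primary income = 378.3 - 1088.8 = -710.5
Net secondary income = 57.7 - 402.1 = -344.4
Current account = -1913.8 + (-710.5) + (-344.4) = -2968.7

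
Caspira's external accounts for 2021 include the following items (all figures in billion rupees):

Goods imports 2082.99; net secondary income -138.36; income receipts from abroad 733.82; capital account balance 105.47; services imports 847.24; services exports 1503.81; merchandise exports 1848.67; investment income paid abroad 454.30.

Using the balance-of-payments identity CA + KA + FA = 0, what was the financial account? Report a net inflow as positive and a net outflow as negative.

Goods balance = 1848.67 - 2082.99 = -234.32
Services balance = 1503.81 - 847.24 = 656.57
Trade balance (goods + services) = -234.32 + 656.57 = 422.25
Net primary income = 733.82 - 454.30 = 279.52
Net secondary income = -138.36
Current account = 422.25 + 279.52 + (-138.36) = 563.41
Financial account = -(563.41 + 105.47) = -668.88

-668.88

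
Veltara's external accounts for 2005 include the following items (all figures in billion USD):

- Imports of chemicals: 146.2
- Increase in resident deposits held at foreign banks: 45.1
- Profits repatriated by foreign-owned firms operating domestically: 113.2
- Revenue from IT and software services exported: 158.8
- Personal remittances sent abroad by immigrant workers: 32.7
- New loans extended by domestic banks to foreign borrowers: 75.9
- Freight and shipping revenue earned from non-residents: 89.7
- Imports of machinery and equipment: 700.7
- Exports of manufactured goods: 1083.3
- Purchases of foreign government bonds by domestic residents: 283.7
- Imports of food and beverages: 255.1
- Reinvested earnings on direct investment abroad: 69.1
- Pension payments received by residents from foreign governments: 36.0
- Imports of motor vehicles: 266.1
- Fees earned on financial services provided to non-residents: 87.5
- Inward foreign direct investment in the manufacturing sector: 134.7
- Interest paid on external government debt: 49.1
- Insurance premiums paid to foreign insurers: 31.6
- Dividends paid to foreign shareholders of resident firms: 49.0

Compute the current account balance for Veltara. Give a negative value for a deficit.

Goods: -146.2 - 266.1 - 255.1 + 1083.3 - 700.7 = -284.8
Services: 158.8 + 89.7 - 31.6 + 87.5 = 304.4
Primary income: -113.2 + 69.1 - 49.0 - 49.1 = -142.2
Secondary income: -32.7 + 36.0 = 3.3
Current account = (-284.8) + 304.4 + (-142.2) + 3.3 = -119.3
(Excluded from the current account — financial account: increase in resident deposits held at foreign banks 45.1, new loans extended by domestic banks to foreign borrowers 75.9, purchases of foreign government bonds by domestic residents 283.7, inward foreign direct investment in the manufacturing sector 134.7.)

-119.3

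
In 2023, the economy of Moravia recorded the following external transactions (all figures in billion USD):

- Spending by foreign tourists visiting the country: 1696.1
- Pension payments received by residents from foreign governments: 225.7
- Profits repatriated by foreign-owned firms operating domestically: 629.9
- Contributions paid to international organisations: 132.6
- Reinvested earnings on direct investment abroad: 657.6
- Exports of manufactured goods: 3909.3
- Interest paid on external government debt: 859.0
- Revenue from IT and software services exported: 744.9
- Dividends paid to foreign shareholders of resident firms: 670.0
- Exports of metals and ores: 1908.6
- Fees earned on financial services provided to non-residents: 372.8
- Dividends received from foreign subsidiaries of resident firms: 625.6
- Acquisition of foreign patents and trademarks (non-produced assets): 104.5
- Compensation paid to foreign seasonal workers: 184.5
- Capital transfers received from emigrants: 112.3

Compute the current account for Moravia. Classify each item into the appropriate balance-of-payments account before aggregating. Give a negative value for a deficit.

7664.6

Goods: 1908.6 + 3909.3 = 5817.9
Services: 744.9 + 1696.1 + 372.8 = 2813.8
Primary income: 625.6 + 657.6 - 629.9 - 859.0 - 670.0 - 184.5 = -1060.2
Secondary income: 225.7 - 132.6 = 93.1
Current account = 5817.9 + 2813.8 + (-1060.2) + 93.1 = 7664.6
(Excluded from the current account — capital account: acquisition of foreign patents and trademarks (non-produced assets) 104.5, capital transfers received from emigrants 112.3.)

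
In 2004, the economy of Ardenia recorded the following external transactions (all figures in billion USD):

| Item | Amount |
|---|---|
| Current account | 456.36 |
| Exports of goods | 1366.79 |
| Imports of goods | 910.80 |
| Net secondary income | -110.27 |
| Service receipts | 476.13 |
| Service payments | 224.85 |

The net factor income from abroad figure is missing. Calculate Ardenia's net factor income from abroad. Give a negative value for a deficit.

Current account = goods balance + services balance + net primary income + net secondary income
Sum of the known components = 597.00
Net factor income from abroad = CA - (known components) = 456.36 - 597.00 = -140.64

-140.64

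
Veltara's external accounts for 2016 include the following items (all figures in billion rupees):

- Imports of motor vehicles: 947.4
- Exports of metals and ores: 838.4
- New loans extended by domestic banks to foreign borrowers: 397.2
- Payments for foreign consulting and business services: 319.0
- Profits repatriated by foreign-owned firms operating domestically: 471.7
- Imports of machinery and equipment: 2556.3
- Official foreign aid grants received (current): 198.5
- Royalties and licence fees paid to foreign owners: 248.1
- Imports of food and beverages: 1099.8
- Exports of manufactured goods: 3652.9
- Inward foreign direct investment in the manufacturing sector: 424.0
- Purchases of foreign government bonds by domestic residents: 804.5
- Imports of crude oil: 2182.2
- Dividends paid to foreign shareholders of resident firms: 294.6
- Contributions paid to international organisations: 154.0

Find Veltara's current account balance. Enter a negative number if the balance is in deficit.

-3583.3

Goods: -2556.3 + 838.4 - 947.4 - 1099.8 - 2182.2 + 3652.9 = -2294.4
Services: -319.0 - 248.1 = -567.1
Primary income: -471.7 - 294.6 = -766.3
Secondary income: -154.0 + 198.5 = 44.5
Current account = (-2294.4) + (-567.1) + (-766.3) + 44.5 = -3583.3
(Excluded from the current account — financial account: new loans extended by domestic banks to foreign borrowers 397.2, inward foreign direct investment in the manufacturing sector 424.0, purchases of foreign government bonds by domestic residents 804.5.)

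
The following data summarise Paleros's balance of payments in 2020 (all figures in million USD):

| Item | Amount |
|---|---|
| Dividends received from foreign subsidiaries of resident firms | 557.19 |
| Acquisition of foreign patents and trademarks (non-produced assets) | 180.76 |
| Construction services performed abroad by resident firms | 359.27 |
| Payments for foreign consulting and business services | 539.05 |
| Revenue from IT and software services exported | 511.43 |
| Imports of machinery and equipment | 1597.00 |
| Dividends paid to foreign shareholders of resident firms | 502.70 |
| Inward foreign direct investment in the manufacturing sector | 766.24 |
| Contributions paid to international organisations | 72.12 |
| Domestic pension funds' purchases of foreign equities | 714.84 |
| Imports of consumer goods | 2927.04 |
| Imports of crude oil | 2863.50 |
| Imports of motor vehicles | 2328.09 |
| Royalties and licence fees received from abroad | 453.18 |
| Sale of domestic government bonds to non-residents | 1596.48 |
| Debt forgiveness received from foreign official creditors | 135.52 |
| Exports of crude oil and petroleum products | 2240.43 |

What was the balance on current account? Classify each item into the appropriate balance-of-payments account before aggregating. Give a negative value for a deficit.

Goods: 2240.43 - 2328.09 - 1597.00 - 2863.50 - 2927.04 = -7475.20
Services: -539.05 + 359.27 + 453.18 + 511.43 = 784.83
Primary income: -502.70 + 557.19 = 54.49
Secondary income: -72.12
Current account = (-7475.20) + 784.83 + 54.49 + (-72.12) = -6708.00
(Excluded from the current account — capital account: acquisition of foreign patents and trademarks (non-produced assets) 180.76, debt forgiveness received from foreign official creditors 135.52; financial account: inward foreign direct investment in the manufacturing sector 766.24, domestic pension funds' purchases of foreign equities 714.84, sale of domestic government bonds to non-residents 1596.48.)

-6708.00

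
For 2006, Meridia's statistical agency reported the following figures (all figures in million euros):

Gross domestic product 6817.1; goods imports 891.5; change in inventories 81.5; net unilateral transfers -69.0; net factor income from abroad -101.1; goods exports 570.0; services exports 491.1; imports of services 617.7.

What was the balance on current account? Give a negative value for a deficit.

Goods balance = 570.0 - 891.5 = -321.5
Services balance = 491.1 - 617.7 = -126.6
Trade balance (goods + services) = -321.5 + (-126.6) = -448.1
Net primary income = -101.1
Net secondary income = -69.0
Current account = -448.1 + (-101.1) + (-69.0) = -618.2

-618.2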